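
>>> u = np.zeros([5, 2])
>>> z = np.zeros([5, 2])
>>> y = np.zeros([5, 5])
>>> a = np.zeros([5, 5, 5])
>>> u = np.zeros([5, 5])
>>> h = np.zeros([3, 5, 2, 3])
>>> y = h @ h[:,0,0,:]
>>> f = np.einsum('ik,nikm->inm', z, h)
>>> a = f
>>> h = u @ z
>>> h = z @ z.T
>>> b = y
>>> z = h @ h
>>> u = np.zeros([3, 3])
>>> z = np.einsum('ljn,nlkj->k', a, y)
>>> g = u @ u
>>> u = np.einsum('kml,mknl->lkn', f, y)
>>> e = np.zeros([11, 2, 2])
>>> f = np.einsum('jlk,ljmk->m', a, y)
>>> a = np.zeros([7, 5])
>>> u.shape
(3, 5, 2)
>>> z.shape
(2,)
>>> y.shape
(3, 5, 2, 3)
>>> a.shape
(7, 5)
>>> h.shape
(5, 5)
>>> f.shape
(2,)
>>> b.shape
(3, 5, 2, 3)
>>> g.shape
(3, 3)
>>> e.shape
(11, 2, 2)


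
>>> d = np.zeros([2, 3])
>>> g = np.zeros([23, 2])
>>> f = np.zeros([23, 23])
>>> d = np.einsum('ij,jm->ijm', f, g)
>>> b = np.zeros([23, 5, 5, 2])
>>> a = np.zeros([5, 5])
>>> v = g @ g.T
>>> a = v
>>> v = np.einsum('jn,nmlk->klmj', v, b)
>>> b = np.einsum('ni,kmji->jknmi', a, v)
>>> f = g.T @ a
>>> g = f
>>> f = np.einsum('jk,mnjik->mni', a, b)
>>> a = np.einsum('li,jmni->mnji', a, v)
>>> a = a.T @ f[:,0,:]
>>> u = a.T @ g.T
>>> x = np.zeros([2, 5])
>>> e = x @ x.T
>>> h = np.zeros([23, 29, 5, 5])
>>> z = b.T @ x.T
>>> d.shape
(23, 23, 2)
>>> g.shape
(2, 23)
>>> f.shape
(5, 2, 5)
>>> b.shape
(5, 2, 23, 5, 23)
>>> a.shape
(23, 2, 5, 5)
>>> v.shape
(2, 5, 5, 23)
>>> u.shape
(5, 5, 2, 2)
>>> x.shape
(2, 5)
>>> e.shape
(2, 2)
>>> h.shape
(23, 29, 5, 5)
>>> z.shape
(23, 5, 23, 2, 2)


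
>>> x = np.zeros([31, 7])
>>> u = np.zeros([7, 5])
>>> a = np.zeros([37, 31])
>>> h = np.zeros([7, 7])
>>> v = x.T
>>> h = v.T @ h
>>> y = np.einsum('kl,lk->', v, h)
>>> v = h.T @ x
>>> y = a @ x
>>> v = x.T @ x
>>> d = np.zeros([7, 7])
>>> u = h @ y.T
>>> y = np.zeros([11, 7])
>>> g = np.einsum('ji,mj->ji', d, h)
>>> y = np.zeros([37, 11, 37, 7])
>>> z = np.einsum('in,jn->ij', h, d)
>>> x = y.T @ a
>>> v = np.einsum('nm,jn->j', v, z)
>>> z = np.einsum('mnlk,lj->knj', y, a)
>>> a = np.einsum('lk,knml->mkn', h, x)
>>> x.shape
(7, 37, 11, 31)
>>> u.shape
(31, 37)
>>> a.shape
(11, 7, 37)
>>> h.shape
(31, 7)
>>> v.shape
(31,)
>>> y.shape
(37, 11, 37, 7)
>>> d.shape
(7, 7)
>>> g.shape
(7, 7)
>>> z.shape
(7, 11, 31)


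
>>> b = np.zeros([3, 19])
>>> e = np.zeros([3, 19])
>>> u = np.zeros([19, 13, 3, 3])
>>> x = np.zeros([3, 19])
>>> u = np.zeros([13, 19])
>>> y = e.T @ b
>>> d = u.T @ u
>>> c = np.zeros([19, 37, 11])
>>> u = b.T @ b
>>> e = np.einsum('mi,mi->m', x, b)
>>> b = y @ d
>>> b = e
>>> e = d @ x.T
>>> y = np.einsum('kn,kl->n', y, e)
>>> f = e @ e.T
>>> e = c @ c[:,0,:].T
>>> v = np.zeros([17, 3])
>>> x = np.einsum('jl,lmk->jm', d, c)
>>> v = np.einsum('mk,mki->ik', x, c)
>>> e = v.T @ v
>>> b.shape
(3,)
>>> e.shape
(37, 37)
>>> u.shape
(19, 19)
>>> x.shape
(19, 37)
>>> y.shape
(19,)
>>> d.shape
(19, 19)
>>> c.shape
(19, 37, 11)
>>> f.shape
(19, 19)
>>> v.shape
(11, 37)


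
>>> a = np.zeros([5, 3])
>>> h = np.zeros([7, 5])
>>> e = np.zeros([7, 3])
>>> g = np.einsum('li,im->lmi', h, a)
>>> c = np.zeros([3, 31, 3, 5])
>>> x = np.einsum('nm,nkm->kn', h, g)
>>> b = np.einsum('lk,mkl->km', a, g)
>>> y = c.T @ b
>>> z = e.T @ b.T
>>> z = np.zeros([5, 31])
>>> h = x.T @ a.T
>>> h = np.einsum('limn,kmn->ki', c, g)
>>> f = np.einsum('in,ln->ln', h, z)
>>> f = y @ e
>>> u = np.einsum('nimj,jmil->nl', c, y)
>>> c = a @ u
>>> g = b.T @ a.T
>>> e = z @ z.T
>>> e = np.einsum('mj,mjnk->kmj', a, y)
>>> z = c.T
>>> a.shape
(5, 3)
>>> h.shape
(7, 31)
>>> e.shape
(7, 5, 3)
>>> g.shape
(7, 5)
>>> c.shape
(5, 7)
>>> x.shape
(3, 7)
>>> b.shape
(3, 7)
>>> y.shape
(5, 3, 31, 7)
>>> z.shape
(7, 5)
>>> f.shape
(5, 3, 31, 3)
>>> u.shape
(3, 7)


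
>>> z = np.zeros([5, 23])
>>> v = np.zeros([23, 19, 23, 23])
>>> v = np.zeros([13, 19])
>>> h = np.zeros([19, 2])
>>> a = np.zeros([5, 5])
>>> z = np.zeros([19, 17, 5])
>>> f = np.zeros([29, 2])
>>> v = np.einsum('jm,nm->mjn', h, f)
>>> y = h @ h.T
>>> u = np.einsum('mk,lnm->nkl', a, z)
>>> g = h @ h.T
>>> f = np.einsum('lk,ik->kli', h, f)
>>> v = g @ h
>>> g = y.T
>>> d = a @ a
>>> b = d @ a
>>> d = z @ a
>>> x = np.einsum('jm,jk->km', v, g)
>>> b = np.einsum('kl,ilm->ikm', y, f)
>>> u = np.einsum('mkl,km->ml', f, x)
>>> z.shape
(19, 17, 5)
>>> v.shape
(19, 2)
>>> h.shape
(19, 2)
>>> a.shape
(5, 5)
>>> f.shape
(2, 19, 29)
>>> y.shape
(19, 19)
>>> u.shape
(2, 29)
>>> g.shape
(19, 19)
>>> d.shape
(19, 17, 5)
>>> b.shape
(2, 19, 29)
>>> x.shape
(19, 2)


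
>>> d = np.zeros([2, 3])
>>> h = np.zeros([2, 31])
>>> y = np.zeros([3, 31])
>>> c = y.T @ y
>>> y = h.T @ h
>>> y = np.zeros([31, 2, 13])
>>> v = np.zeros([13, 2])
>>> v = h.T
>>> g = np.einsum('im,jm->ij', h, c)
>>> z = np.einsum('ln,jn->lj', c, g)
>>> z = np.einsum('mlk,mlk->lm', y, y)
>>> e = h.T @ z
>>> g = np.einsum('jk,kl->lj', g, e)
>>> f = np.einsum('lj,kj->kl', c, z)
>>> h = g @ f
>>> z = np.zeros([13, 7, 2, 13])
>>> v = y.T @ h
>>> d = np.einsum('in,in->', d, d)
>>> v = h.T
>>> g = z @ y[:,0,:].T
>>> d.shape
()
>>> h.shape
(31, 31)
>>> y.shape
(31, 2, 13)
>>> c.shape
(31, 31)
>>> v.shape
(31, 31)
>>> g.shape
(13, 7, 2, 31)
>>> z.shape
(13, 7, 2, 13)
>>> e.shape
(31, 31)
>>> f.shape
(2, 31)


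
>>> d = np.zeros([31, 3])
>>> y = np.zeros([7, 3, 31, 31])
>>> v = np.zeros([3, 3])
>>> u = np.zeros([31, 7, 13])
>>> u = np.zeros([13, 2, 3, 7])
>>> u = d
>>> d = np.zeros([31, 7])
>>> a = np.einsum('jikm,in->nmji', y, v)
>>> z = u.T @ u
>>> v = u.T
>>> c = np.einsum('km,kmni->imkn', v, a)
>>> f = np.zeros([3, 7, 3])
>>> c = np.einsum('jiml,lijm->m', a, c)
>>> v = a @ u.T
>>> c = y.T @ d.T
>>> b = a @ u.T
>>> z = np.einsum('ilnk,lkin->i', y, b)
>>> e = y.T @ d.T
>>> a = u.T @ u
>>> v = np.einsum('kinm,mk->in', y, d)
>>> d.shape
(31, 7)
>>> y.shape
(7, 3, 31, 31)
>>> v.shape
(3, 31)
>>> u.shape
(31, 3)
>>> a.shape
(3, 3)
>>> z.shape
(7,)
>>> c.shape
(31, 31, 3, 31)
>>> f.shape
(3, 7, 3)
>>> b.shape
(3, 31, 7, 31)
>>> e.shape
(31, 31, 3, 31)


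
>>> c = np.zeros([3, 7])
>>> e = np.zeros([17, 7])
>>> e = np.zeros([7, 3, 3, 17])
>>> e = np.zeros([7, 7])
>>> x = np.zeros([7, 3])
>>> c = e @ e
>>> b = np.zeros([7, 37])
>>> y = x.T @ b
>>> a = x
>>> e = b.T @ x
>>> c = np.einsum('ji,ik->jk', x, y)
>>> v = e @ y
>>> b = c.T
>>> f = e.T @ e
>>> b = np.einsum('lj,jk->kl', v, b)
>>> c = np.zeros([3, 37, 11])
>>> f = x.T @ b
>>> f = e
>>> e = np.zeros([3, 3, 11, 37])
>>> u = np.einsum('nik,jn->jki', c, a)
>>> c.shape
(3, 37, 11)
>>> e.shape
(3, 3, 11, 37)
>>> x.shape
(7, 3)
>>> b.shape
(7, 37)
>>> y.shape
(3, 37)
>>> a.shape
(7, 3)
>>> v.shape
(37, 37)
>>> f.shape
(37, 3)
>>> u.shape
(7, 11, 37)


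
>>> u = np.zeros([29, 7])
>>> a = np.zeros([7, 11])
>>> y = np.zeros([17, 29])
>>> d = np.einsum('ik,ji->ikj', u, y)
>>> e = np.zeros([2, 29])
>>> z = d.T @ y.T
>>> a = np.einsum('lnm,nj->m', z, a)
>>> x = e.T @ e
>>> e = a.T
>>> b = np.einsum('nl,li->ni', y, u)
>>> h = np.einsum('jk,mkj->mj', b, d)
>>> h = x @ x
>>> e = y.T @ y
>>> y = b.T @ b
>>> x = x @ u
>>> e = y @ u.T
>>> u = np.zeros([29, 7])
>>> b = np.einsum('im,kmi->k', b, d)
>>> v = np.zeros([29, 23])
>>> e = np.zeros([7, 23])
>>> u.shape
(29, 7)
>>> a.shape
(17,)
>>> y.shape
(7, 7)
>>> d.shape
(29, 7, 17)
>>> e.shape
(7, 23)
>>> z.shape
(17, 7, 17)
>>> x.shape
(29, 7)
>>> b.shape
(29,)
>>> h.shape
(29, 29)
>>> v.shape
(29, 23)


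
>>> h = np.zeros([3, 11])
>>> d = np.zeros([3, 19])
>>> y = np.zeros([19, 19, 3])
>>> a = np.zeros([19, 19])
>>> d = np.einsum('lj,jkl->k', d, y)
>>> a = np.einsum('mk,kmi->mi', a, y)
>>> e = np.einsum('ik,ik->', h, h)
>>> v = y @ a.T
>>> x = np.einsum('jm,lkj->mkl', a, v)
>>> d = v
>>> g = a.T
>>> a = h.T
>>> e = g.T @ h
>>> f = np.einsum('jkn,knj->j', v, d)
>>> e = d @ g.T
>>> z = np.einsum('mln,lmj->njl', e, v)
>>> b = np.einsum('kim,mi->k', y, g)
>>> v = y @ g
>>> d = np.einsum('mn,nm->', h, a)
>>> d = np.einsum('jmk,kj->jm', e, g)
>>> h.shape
(3, 11)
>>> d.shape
(19, 19)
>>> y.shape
(19, 19, 3)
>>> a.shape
(11, 3)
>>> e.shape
(19, 19, 3)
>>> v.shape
(19, 19, 19)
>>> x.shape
(3, 19, 19)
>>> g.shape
(3, 19)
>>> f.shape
(19,)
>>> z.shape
(3, 19, 19)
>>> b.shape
(19,)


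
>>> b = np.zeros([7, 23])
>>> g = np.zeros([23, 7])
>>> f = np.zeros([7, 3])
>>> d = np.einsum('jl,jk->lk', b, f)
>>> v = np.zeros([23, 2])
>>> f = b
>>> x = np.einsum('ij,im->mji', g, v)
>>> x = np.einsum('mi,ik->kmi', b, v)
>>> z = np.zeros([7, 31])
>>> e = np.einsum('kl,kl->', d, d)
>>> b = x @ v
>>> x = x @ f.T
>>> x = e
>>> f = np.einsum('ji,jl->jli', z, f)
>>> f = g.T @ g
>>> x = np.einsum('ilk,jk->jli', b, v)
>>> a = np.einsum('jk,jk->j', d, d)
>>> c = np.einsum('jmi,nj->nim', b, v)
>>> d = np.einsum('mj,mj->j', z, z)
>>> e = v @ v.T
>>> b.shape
(2, 7, 2)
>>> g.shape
(23, 7)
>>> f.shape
(7, 7)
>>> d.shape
(31,)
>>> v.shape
(23, 2)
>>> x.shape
(23, 7, 2)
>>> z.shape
(7, 31)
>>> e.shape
(23, 23)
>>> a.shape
(23,)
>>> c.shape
(23, 2, 7)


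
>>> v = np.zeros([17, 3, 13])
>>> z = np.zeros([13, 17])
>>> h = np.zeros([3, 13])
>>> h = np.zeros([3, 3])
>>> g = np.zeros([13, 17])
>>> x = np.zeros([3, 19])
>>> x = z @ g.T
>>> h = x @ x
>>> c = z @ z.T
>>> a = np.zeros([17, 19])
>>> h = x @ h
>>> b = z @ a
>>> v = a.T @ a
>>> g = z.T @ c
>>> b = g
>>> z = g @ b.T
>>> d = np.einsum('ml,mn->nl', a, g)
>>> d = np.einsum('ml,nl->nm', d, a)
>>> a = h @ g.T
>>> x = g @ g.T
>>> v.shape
(19, 19)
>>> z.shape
(17, 17)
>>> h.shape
(13, 13)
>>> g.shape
(17, 13)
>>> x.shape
(17, 17)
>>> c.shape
(13, 13)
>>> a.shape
(13, 17)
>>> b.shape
(17, 13)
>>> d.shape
(17, 13)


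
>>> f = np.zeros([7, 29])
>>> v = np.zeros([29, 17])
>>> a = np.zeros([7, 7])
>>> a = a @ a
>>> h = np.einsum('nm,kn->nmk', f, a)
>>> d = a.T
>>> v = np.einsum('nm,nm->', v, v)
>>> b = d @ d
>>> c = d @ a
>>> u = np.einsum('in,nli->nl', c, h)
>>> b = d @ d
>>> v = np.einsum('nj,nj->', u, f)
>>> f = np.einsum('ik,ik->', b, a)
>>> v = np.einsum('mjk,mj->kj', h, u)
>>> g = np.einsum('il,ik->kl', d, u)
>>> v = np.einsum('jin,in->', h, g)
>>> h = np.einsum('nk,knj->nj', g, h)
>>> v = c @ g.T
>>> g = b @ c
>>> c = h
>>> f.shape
()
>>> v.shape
(7, 29)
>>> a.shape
(7, 7)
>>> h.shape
(29, 7)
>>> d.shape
(7, 7)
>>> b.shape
(7, 7)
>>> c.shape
(29, 7)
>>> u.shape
(7, 29)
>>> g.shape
(7, 7)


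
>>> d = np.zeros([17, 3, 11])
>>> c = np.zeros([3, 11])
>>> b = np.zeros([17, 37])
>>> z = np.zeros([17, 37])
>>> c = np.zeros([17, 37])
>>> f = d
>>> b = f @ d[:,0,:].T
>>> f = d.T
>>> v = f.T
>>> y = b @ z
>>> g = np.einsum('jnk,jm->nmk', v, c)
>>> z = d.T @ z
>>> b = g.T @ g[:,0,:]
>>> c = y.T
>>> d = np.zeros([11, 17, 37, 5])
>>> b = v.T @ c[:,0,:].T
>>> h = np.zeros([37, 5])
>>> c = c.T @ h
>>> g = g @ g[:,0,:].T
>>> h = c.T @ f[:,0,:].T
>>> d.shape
(11, 17, 37, 5)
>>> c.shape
(17, 3, 5)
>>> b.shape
(11, 3, 37)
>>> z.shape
(11, 3, 37)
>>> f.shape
(11, 3, 17)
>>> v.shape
(17, 3, 11)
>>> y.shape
(17, 3, 37)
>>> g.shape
(3, 37, 3)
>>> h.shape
(5, 3, 11)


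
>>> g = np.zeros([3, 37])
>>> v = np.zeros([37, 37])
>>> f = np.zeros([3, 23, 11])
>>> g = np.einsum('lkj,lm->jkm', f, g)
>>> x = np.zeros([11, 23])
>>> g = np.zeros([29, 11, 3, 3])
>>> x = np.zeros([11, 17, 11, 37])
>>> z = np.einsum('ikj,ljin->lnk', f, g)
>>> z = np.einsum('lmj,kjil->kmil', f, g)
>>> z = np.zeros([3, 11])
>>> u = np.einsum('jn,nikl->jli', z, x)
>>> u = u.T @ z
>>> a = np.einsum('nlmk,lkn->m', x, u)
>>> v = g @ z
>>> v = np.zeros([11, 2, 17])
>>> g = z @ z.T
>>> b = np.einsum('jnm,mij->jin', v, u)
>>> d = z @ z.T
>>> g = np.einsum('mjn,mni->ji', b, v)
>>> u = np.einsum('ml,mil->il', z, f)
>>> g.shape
(37, 17)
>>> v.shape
(11, 2, 17)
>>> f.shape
(3, 23, 11)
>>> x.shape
(11, 17, 11, 37)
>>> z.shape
(3, 11)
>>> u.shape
(23, 11)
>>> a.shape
(11,)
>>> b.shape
(11, 37, 2)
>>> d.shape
(3, 3)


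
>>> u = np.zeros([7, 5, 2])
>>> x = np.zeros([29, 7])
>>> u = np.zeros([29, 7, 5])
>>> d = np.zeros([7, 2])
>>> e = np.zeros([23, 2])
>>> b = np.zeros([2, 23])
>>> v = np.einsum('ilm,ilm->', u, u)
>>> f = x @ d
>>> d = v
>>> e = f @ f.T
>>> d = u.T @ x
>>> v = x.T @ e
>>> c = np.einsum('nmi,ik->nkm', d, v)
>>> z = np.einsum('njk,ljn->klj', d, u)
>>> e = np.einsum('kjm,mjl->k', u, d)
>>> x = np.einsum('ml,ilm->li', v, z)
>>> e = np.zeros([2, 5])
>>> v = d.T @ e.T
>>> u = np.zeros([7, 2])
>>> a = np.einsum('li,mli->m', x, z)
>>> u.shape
(7, 2)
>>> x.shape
(29, 7)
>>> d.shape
(5, 7, 7)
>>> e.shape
(2, 5)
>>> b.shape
(2, 23)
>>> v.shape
(7, 7, 2)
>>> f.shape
(29, 2)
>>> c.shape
(5, 29, 7)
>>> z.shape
(7, 29, 7)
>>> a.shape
(7,)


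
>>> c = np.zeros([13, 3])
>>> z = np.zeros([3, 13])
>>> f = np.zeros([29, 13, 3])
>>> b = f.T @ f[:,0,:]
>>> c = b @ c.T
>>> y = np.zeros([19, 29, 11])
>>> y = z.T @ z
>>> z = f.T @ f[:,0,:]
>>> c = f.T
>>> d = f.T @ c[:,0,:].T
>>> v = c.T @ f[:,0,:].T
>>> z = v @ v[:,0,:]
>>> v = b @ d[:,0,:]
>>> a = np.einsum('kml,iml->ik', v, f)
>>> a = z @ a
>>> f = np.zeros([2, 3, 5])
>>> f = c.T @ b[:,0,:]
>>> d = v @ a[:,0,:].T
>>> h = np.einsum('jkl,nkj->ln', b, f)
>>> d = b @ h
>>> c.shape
(3, 13, 29)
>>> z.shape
(29, 13, 29)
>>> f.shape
(29, 13, 3)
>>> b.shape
(3, 13, 3)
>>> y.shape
(13, 13)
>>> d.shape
(3, 13, 29)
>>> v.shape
(3, 13, 3)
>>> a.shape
(29, 13, 3)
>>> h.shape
(3, 29)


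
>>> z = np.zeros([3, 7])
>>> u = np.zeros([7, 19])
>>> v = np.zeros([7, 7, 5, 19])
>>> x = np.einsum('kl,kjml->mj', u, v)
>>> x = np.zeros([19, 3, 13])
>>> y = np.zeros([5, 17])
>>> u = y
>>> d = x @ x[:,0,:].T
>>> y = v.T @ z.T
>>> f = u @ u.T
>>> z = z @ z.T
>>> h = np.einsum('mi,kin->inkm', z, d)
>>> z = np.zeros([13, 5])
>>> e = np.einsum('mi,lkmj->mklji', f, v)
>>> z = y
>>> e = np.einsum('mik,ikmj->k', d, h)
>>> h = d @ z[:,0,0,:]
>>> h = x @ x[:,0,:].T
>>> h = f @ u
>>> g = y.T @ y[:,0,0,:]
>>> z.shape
(19, 5, 7, 3)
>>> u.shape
(5, 17)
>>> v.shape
(7, 7, 5, 19)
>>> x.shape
(19, 3, 13)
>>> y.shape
(19, 5, 7, 3)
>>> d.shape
(19, 3, 19)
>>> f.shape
(5, 5)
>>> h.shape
(5, 17)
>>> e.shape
(19,)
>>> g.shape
(3, 7, 5, 3)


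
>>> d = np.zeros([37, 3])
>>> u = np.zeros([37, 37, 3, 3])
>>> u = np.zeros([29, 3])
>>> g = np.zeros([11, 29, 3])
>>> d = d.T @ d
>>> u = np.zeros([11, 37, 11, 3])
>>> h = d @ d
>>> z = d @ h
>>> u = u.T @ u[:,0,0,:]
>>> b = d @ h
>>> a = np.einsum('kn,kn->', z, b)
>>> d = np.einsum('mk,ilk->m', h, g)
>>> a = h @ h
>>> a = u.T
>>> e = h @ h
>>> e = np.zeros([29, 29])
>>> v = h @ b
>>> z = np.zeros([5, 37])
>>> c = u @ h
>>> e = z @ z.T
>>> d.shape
(3,)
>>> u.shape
(3, 11, 37, 3)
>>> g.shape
(11, 29, 3)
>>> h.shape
(3, 3)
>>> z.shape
(5, 37)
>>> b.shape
(3, 3)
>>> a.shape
(3, 37, 11, 3)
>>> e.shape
(5, 5)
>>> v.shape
(3, 3)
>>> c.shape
(3, 11, 37, 3)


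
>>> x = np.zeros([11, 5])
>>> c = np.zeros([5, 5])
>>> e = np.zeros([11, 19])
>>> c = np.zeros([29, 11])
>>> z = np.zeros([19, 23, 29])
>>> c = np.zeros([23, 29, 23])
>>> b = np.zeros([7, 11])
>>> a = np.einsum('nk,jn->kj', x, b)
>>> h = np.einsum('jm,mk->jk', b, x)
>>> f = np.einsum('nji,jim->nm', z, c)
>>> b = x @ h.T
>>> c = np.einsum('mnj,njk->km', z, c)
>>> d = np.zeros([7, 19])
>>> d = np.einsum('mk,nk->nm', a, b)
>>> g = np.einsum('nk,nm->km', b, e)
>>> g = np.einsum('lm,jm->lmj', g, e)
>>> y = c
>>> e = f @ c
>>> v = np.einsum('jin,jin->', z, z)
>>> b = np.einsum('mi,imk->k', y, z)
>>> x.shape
(11, 5)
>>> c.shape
(23, 19)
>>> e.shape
(19, 19)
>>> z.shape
(19, 23, 29)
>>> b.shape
(29,)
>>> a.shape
(5, 7)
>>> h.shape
(7, 5)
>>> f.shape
(19, 23)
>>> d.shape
(11, 5)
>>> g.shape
(7, 19, 11)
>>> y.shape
(23, 19)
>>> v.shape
()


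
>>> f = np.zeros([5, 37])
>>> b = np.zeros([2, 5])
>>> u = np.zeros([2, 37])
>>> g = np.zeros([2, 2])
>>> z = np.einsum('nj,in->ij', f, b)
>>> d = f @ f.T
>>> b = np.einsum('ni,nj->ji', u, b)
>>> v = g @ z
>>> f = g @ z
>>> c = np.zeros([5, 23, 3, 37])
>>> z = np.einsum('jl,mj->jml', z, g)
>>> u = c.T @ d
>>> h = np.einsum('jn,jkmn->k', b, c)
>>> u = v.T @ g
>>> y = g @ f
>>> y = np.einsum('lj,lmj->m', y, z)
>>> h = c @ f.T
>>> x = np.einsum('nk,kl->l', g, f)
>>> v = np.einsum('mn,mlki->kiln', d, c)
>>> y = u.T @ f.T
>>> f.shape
(2, 37)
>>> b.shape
(5, 37)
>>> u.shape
(37, 2)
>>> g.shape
(2, 2)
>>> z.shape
(2, 2, 37)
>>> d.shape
(5, 5)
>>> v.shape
(3, 37, 23, 5)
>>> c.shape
(5, 23, 3, 37)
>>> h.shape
(5, 23, 3, 2)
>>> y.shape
(2, 2)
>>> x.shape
(37,)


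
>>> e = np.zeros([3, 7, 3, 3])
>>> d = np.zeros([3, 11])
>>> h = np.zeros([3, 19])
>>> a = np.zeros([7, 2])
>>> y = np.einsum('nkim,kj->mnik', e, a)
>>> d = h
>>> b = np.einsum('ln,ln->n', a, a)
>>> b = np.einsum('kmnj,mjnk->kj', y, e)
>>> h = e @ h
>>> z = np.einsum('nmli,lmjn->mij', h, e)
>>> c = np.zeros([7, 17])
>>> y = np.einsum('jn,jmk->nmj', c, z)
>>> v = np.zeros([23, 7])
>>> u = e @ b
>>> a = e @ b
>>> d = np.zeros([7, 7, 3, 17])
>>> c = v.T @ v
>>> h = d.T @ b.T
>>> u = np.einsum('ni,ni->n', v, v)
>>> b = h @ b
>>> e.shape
(3, 7, 3, 3)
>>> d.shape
(7, 7, 3, 17)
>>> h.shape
(17, 3, 7, 3)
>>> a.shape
(3, 7, 3, 7)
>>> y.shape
(17, 19, 7)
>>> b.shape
(17, 3, 7, 7)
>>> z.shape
(7, 19, 3)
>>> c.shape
(7, 7)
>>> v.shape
(23, 7)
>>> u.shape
(23,)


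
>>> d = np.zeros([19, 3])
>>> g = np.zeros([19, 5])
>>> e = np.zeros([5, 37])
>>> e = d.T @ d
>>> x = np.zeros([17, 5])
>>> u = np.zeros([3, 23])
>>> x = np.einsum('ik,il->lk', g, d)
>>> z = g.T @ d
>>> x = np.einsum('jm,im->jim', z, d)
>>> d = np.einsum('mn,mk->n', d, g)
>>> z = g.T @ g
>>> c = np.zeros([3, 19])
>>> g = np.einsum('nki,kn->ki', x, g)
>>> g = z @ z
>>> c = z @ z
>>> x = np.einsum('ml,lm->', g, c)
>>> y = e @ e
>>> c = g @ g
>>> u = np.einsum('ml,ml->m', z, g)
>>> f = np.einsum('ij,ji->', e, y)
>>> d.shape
(3,)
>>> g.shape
(5, 5)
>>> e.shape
(3, 3)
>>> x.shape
()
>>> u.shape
(5,)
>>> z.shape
(5, 5)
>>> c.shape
(5, 5)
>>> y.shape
(3, 3)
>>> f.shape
()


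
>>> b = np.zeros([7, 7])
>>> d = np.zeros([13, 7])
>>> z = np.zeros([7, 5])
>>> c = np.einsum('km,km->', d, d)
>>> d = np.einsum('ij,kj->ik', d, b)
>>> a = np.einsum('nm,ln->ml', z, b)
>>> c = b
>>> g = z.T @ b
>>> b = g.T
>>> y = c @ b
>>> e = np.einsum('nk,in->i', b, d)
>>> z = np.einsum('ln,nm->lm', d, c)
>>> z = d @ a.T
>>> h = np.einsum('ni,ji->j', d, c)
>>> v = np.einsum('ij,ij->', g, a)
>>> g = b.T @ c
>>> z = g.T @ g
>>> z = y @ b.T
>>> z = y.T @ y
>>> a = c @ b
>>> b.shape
(7, 5)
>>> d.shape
(13, 7)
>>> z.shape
(5, 5)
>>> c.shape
(7, 7)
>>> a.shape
(7, 5)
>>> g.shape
(5, 7)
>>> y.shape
(7, 5)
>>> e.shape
(13,)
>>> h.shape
(7,)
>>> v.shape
()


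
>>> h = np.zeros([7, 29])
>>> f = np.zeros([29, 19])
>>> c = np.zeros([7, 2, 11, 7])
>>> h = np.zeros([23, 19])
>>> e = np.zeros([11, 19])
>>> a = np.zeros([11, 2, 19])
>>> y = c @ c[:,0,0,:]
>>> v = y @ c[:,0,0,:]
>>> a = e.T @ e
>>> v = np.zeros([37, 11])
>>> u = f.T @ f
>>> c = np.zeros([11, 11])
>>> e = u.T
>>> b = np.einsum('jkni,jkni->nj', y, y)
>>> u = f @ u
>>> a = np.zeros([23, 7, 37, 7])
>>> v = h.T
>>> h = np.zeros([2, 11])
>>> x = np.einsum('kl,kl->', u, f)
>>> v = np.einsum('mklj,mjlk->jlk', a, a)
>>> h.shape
(2, 11)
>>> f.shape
(29, 19)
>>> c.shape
(11, 11)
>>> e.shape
(19, 19)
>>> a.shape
(23, 7, 37, 7)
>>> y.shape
(7, 2, 11, 7)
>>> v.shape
(7, 37, 7)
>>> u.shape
(29, 19)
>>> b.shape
(11, 7)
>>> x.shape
()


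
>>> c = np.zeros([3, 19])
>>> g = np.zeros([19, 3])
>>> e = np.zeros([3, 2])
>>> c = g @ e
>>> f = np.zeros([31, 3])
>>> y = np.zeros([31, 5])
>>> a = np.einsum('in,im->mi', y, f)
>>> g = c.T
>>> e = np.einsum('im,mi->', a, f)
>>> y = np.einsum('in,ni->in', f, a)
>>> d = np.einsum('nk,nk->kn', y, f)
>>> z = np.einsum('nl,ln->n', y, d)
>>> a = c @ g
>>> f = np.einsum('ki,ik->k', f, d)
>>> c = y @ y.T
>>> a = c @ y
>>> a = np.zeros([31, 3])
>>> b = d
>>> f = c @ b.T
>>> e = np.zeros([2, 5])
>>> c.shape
(31, 31)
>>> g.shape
(2, 19)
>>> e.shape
(2, 5)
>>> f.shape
(31, 3)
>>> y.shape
(31, 3)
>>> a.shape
(31, 3)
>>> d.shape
(3, 31)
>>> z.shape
(31,)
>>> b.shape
(3, 31)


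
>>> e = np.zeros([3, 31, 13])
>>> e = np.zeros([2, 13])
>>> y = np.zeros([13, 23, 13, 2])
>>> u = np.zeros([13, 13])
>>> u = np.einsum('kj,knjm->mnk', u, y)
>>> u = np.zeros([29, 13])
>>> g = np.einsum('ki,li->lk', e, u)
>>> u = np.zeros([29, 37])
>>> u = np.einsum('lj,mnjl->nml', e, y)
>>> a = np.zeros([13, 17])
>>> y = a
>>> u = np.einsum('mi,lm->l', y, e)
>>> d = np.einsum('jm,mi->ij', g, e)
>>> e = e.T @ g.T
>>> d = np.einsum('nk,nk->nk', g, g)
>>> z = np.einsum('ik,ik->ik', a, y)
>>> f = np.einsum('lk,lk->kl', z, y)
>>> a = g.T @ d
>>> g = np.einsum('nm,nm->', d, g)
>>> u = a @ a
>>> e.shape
(13, 29)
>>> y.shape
(13, 17)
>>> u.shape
(2, 2)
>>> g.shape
()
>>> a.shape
(2, 2)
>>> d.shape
(29, 2)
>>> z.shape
(13, 17)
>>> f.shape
(17, 13)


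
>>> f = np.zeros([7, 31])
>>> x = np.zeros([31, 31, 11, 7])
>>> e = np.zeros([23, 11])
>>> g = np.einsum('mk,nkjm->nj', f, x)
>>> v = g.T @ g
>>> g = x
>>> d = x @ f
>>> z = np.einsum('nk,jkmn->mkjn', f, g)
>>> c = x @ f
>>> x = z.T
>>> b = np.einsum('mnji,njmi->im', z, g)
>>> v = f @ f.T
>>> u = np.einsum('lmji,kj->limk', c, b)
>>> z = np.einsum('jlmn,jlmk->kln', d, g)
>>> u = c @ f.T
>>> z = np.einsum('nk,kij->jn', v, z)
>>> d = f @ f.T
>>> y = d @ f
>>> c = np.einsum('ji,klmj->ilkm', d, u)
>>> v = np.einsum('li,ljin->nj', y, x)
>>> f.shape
(7, 31)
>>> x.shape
(7, 31, 31, 11)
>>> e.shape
(23, 11)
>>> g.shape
(31, 31, 11, 7)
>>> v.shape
(11, 31)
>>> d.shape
(7, 7)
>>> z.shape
(31, 7)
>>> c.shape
(7, 31, 31, 11)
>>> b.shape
(7, 11)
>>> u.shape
(31, 31, 11, 7)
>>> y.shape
(7, 31)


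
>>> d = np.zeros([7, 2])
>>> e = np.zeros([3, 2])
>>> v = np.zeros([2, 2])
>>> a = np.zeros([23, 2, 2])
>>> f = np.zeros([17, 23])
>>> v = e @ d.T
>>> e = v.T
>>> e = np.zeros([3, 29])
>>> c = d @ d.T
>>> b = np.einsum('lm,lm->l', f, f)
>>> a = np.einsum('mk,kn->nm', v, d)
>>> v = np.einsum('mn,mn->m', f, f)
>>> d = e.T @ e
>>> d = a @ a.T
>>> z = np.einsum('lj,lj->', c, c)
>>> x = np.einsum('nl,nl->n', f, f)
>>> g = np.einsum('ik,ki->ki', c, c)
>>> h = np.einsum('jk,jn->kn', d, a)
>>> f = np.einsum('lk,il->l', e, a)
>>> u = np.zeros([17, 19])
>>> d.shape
(2, 2)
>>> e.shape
(3, 29)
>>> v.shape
(17,)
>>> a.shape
(2, 3)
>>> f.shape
(3,)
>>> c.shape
(7, 7)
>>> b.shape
(17,)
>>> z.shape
()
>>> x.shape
(17,)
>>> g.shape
(7, 7)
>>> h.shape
(2, 3)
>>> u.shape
(17, 19)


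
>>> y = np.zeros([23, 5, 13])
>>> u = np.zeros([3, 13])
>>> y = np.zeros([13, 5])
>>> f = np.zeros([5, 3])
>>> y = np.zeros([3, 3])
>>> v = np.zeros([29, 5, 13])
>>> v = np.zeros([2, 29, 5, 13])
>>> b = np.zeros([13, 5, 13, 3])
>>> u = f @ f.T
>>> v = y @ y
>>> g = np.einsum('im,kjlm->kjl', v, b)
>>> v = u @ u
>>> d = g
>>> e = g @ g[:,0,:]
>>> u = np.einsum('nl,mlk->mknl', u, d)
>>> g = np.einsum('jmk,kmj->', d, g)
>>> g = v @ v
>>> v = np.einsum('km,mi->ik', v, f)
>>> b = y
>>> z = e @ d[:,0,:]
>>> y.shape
(3, 3)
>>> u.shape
(13, 13, 5, 5)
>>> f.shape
(5, 3)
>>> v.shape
(3, 5)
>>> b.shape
(3, 3)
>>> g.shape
(5, 5)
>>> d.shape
(13, 5, 13)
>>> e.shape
(13, 5, 13)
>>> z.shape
(13, 5, 13)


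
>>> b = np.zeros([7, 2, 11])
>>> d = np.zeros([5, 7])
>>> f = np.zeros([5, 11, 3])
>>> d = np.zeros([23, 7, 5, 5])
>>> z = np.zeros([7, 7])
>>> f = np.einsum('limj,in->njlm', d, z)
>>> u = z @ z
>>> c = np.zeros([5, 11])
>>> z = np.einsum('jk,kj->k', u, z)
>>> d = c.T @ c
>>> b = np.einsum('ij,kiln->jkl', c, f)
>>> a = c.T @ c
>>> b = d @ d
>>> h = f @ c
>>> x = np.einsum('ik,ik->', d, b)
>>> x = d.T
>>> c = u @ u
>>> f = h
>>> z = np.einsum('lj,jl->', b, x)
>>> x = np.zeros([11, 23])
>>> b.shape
(11, 11)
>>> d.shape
(11, 11)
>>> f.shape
(7, 5, 23, 11)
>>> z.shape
()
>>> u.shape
(7, 7)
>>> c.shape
(7, 7)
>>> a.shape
(11, 11)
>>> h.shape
(7, 5, 23, 11)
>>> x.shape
(11, 23)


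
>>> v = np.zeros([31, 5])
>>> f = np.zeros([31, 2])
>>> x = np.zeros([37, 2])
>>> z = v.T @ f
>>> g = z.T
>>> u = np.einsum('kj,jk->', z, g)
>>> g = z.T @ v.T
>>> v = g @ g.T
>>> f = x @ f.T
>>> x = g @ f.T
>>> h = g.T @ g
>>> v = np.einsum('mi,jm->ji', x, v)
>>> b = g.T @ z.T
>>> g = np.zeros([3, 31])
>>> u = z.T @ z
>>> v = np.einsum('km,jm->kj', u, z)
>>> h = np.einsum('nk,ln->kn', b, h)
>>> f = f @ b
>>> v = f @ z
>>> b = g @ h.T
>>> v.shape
(37, 2)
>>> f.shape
(37, 5)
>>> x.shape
(2, 37)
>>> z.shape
(5, 2)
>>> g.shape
(3, 31)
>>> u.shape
(2, 2)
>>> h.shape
(5, 31)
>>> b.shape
(3, 5)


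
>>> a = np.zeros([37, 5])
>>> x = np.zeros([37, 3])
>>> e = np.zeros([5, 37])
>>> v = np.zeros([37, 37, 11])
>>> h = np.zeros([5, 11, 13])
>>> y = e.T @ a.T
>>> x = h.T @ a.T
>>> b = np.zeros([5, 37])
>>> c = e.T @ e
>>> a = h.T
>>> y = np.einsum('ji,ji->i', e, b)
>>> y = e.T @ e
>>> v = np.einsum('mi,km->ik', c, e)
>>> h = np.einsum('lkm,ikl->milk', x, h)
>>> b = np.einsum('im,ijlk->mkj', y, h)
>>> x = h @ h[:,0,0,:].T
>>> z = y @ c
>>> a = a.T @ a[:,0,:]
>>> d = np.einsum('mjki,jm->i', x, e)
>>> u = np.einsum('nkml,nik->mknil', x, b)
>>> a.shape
(5, 11, 5)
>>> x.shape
(37, 5, 13, 37)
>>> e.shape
(5, 37)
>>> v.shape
(37, 5)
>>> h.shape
(37, 5, 13, 11)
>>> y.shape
(37, 37)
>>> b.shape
(37, 11, 5)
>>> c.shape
(37, 37)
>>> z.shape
(37, 37)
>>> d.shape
(37,)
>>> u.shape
(13, 5, 37, 11, 37)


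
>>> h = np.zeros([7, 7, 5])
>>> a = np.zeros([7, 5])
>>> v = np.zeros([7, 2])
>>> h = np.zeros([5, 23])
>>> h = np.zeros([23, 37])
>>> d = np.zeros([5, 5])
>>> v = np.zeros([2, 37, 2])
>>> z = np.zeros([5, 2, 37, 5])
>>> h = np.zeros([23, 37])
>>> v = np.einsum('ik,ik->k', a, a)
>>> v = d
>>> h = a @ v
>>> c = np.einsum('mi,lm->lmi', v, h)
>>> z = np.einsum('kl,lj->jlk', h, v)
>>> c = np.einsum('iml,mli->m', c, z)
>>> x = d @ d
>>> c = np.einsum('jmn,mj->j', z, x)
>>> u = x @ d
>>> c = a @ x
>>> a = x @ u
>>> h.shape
(7, 5)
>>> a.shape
(5, 5)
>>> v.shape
(5, 5)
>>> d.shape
(5, 5)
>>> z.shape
(5, 5, 7)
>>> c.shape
(7, 5)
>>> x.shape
(5, 5)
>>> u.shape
(5, 5)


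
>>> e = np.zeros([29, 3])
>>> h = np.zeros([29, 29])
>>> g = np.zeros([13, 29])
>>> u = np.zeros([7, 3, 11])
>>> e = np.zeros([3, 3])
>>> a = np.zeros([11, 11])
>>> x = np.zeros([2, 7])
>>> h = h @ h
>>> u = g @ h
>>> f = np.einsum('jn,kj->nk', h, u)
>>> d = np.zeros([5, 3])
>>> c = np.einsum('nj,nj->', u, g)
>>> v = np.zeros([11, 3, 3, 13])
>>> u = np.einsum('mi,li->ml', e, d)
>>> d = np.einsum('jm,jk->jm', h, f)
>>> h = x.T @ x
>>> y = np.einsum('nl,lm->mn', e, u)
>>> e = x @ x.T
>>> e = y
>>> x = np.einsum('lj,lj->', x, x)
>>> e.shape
(5, 3)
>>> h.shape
(7, 7)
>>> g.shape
(13, 29)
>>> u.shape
(3, 5)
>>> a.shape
(11, 11)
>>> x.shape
()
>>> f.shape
(29, 13)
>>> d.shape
(29, 29)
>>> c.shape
()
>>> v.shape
(11, 3, 3, 13)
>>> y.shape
(5, 3)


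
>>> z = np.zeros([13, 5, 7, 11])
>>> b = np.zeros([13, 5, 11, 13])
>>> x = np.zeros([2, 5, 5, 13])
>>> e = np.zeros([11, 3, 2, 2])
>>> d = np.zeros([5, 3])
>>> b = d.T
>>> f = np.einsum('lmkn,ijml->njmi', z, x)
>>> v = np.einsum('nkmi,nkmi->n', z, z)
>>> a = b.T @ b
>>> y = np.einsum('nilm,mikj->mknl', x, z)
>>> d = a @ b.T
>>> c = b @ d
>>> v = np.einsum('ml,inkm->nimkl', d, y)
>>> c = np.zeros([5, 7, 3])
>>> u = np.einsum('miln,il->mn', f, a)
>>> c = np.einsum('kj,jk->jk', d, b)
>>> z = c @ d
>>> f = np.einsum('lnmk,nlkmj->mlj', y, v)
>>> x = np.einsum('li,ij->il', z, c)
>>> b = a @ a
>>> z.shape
(3, 3)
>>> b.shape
(5, 5)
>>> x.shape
(3, 3)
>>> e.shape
(11, 3, 2, 2)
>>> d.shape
(5, 3)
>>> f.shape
(2, 13, 3)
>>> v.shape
(7, 13, 5, 2, 3)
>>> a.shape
(5, 5)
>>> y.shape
(13, 7, 2, 5)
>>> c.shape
(3, 5)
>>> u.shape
(11, 2)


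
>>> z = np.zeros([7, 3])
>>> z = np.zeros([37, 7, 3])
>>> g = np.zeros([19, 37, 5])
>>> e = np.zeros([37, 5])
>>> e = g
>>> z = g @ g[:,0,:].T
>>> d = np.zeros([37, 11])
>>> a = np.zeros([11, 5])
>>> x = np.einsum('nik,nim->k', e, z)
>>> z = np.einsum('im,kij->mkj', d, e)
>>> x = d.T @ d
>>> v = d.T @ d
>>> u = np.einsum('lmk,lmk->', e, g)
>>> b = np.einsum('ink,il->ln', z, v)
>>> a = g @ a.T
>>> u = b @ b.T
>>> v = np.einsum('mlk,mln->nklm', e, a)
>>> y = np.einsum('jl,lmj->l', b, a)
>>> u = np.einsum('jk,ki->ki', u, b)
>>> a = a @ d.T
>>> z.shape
(11, 19, 5)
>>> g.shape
(19, 37, 5)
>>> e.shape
(19, 37, 5)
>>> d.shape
(37, 11)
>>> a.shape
(19, 37, 37)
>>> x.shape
(11, 11)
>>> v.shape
(11, 5, 37, 19)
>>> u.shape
(11, 19)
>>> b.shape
(11, 19)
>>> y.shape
(19,)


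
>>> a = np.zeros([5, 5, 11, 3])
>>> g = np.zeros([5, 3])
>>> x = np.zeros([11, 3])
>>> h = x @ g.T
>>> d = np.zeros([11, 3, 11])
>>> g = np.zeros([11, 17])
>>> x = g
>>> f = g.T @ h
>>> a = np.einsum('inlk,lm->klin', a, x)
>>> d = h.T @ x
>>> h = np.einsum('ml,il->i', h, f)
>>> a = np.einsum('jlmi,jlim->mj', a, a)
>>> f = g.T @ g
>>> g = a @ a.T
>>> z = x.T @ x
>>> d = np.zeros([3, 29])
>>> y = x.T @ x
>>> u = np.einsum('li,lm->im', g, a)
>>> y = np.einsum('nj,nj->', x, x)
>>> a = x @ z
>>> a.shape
(11, 17)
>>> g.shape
(5, 5)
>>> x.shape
(11, 17)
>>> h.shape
(17,)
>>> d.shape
(3, 29)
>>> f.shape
(17, 17)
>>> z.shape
(17, 17)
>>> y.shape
()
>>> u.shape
(5, 3)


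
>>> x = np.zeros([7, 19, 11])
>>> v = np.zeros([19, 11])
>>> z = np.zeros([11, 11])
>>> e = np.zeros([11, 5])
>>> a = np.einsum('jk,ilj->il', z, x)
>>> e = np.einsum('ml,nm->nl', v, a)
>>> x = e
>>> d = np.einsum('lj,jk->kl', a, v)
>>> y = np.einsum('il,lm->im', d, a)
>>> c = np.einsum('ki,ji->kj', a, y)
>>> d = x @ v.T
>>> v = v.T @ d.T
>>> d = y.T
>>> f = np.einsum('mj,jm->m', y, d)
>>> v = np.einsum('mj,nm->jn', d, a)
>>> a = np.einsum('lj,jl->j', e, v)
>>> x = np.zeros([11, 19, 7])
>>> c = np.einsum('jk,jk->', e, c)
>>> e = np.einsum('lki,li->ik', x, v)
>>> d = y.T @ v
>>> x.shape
(11, 19, 7)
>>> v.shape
(11, 7)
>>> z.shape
(11, 11)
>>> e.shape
(7, 19)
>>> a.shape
(11,)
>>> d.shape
(19, 7)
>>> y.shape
(11, 19)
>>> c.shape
()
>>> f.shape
(11,)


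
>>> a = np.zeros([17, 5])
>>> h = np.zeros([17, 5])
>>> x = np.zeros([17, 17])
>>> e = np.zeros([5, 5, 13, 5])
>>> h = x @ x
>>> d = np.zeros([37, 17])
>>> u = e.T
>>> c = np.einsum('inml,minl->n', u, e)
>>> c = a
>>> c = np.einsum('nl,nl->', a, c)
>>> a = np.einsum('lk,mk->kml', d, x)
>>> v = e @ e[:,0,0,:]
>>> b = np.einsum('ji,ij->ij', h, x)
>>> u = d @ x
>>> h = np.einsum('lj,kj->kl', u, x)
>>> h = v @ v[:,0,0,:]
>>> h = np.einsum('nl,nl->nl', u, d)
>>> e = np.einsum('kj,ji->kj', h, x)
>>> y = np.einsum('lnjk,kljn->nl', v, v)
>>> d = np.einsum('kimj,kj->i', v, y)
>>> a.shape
(17, 17, 37)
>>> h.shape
(37, 17)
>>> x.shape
(17, 17)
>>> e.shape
(37, 17)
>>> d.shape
(5,)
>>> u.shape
(37, 17)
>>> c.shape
()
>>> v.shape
(5, 5, 13, 5)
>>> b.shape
(17, 17)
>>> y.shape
(5, 5)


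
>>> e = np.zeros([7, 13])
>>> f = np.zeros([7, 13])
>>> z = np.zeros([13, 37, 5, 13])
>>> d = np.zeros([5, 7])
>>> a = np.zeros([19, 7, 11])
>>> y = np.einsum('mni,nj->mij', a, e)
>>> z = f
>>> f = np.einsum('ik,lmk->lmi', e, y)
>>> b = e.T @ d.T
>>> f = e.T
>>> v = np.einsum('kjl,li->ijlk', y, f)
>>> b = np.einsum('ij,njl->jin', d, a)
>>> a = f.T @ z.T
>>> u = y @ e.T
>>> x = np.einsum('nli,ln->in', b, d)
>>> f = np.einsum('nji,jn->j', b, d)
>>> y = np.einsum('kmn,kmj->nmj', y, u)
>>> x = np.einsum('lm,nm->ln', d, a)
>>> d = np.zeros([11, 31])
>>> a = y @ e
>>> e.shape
(7, 13)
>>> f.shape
(5,)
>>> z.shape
(7, 13)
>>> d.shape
(11, 31)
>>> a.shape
(13, 11, 13)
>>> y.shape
(13, 11, 7)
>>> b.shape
(7, 5, 19)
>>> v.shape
(7, 11, 13, 19)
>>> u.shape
(19, 11, 7)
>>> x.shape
(5, 7)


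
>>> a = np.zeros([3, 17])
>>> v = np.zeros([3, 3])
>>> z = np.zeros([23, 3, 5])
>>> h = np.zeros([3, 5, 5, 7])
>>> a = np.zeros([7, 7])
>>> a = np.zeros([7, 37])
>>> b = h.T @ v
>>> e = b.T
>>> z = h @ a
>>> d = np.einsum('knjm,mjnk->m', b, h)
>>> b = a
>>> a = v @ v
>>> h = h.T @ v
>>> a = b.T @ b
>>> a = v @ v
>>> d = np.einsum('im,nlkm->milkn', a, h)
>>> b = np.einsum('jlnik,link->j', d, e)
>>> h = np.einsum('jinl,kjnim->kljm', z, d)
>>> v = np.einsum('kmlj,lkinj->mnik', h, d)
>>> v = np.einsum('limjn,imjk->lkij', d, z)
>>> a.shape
(3, 3)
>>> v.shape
(3, 37, 3, 5)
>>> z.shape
(3, 5, 5, 37)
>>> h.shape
(3, 37, 3, 7)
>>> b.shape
(3,)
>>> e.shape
(3, 5, 5, 7)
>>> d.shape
(3, 3, 5, 5, 7)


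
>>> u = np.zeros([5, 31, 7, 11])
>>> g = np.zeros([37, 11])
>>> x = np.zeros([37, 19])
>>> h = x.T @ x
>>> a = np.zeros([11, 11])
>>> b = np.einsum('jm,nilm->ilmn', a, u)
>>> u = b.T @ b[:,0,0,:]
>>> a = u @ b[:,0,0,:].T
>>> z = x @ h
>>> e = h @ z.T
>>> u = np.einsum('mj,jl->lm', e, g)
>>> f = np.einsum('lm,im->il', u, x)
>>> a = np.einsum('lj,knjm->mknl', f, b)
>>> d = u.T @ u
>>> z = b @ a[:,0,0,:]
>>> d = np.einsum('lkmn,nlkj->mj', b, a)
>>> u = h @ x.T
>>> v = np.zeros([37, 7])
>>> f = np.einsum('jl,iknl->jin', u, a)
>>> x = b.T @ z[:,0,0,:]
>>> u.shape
(19, 37)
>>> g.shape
(37, 11)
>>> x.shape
(5, 11, 7, 37)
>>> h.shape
(19, 19)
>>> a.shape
(5, 31, 7, 37)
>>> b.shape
(31, 7, 11, 5)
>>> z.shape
(31, 7, 11, 37)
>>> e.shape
(19, 37)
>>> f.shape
(19, 5, 7)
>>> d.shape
(11, 37)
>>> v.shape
(37, 7)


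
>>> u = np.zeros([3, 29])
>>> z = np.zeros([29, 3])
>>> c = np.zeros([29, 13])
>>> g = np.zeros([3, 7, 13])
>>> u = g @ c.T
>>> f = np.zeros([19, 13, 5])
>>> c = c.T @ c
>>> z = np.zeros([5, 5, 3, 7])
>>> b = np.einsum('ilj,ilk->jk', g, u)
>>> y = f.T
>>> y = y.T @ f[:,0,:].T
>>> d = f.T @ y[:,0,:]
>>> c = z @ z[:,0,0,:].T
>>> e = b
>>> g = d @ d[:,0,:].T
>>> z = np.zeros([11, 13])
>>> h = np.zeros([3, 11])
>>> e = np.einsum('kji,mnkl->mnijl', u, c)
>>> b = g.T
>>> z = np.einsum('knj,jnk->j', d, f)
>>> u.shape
(3, 7, 29)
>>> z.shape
(19,)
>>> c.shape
(5, 5, 3, 5)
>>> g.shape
(5, 13, 5)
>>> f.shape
(19, 13, 5)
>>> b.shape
(5, 13, 5)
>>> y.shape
(19, 13, 19)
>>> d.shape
(5, 13, 19)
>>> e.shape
(5, 5, 29, 7, 5)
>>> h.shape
(3, 11)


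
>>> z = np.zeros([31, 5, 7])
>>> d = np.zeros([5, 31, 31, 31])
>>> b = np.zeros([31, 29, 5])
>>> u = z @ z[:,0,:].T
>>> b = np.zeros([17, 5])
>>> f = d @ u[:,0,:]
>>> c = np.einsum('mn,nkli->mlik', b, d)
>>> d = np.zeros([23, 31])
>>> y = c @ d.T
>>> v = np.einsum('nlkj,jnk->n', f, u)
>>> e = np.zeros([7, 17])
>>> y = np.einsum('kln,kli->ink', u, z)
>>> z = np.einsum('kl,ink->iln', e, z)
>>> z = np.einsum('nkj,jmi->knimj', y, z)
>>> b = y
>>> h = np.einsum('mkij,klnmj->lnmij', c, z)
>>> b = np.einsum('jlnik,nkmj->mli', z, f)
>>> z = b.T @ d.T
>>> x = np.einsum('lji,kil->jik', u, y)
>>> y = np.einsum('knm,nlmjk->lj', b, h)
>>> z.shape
(17, 7, 23)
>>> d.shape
(23, 31)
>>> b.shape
(31, 7, 17)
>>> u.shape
(31, 5, 31)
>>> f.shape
(5, 31, 31, 31)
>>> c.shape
(17, 31, 31, 31)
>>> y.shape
(5, 31)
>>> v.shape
(5,)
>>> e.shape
(7, 17)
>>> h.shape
(7, 5, 17, 31, 31)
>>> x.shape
(5, 31, 7)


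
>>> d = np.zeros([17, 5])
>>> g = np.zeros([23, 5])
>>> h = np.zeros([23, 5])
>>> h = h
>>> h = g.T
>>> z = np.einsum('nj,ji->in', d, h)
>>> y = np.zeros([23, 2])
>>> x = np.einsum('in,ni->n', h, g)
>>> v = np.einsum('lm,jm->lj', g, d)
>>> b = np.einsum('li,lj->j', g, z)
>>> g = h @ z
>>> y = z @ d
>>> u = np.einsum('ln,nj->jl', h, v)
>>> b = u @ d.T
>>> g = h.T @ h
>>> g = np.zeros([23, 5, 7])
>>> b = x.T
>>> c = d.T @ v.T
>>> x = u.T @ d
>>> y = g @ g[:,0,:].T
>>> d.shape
(17, 5)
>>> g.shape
(23, 5, 7)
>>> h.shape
(5, 23)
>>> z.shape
(23, 17)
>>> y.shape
(23, 5, 23)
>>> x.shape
(5, 5)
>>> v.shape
(23, 17)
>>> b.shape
(23,)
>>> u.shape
(17, 5)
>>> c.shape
(5, 23)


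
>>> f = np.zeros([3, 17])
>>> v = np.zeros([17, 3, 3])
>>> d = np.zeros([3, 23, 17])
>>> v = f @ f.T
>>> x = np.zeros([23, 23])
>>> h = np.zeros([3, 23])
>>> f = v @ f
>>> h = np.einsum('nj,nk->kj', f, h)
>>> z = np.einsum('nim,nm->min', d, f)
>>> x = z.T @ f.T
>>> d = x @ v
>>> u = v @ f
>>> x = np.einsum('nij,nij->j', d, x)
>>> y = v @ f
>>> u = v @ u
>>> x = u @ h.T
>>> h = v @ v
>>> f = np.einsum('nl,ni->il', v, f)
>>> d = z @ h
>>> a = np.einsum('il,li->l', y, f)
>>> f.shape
(17, 3)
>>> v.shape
(3, 3)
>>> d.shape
(17, 23, 3)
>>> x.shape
(3, 23)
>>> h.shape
(3, 3)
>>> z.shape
(17, 23, 3)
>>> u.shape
(3, 17)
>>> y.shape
(3, 17)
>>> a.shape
(17,)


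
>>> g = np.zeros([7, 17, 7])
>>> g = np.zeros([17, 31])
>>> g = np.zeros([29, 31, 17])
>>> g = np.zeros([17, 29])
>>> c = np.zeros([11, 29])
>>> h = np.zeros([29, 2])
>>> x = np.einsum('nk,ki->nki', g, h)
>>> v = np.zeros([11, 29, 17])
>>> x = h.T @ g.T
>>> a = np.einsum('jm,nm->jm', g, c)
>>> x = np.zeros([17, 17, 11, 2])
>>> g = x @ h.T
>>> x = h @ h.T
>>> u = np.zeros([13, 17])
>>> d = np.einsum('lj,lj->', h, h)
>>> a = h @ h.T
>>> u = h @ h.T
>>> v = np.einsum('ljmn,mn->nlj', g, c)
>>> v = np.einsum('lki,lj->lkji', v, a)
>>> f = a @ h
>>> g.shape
(17, 17, 11, 29)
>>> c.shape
(11, 29)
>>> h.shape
(29, 2)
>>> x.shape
(29, 29)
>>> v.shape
(29, 17, 29, 17)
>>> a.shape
(29, 29)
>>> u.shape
(29, 29)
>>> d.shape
()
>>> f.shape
(29, 2)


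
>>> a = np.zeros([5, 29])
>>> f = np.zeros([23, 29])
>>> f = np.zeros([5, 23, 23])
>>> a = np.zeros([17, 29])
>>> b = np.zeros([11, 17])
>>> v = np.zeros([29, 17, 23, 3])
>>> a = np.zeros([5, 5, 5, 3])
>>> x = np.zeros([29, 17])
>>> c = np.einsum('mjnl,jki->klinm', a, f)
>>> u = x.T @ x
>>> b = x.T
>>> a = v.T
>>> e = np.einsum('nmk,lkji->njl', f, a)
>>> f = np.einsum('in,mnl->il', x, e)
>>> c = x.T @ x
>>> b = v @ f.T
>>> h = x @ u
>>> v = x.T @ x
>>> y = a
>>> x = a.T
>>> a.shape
(3, 23, 17, 29)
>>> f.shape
(29, 3)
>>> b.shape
(29, 17, 23, 29)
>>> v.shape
(17, 17)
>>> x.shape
(29, 17, 23, 3)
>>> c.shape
(17, 17)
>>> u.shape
(17, 17)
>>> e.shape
(5, 17, 3)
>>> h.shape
(29, 17)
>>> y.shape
(3, 23, 17, 29)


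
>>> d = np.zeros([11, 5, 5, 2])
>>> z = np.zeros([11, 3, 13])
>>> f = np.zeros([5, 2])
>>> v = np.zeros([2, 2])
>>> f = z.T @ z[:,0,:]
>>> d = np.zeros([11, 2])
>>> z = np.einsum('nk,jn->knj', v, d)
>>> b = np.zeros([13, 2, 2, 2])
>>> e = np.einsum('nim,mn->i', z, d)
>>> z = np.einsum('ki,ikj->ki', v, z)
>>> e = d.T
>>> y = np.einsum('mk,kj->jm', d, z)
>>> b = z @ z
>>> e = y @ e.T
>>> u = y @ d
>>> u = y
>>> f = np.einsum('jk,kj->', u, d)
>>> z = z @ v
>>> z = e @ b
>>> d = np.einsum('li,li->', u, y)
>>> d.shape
()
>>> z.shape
(2, 2)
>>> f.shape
()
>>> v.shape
(2, 2)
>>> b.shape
(2, 2)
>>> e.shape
(2, 2)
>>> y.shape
(2, 11)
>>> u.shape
(2, 11)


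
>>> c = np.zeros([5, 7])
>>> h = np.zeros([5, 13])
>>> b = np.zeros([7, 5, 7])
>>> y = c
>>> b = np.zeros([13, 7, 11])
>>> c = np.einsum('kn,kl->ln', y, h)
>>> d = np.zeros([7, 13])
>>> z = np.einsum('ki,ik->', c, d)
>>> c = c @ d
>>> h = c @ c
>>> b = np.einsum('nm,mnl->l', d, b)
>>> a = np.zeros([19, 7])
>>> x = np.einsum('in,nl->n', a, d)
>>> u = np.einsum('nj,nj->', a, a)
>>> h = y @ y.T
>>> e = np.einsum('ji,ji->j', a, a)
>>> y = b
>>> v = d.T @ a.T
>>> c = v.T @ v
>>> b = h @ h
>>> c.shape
(19, 19)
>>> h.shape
(5, 5)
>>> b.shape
(5, 5)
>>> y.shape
(11,)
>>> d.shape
(7, 13)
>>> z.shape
()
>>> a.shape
(19, 7)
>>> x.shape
(7,)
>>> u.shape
()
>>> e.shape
(19,)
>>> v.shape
(13, 19)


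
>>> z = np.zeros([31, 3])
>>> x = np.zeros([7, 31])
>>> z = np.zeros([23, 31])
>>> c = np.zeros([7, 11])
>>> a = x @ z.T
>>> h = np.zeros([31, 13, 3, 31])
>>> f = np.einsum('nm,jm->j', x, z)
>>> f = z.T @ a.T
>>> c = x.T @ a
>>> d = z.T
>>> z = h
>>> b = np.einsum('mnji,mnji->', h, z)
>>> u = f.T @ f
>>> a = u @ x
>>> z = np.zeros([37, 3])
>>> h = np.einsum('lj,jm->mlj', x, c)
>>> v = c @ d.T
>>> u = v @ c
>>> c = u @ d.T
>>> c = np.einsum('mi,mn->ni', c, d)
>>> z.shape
(37, 3)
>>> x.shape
(7, 31)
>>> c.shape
(23, 31)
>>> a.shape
(7, 31)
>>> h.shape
(23, 7, 31)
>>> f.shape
(31, 7)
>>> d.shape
(31, 23)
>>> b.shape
()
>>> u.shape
(31, 23)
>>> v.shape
(31, 31)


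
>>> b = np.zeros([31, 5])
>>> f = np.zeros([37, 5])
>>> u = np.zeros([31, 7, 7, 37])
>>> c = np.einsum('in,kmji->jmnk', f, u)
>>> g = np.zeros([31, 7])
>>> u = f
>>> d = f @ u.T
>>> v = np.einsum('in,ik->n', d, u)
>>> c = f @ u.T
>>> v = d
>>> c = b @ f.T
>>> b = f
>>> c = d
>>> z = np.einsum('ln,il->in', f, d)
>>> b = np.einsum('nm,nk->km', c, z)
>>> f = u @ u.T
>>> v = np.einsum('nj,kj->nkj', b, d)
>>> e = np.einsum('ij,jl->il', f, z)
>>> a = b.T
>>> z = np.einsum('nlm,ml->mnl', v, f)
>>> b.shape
(5, 37)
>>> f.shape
(37, 37)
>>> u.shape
(37, 5)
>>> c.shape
(37, 37)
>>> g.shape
(31, 7)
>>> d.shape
(37, 37)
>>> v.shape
(5, 37, 37)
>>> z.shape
(37, 5, 37)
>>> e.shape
(37, 5)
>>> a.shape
(37, 5)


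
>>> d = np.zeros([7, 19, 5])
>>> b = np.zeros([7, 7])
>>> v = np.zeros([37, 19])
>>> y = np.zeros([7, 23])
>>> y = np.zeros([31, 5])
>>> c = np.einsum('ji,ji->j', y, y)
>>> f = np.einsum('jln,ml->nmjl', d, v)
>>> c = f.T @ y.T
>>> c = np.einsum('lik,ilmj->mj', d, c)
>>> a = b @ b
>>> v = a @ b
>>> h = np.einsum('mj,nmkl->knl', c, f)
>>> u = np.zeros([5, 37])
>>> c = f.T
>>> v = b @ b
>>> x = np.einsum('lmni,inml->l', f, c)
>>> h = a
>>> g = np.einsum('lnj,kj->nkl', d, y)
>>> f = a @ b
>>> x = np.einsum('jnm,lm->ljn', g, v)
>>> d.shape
(7, 19, 5)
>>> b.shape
(7, 7)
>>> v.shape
(7, 7)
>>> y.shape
(31, 5)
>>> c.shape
(19, 7, 37, 5)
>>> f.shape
(7, 7)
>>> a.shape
(7, 7)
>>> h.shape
(7, 7)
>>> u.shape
(5, 37)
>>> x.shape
(7, 19, 31)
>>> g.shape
(19, 31, 7)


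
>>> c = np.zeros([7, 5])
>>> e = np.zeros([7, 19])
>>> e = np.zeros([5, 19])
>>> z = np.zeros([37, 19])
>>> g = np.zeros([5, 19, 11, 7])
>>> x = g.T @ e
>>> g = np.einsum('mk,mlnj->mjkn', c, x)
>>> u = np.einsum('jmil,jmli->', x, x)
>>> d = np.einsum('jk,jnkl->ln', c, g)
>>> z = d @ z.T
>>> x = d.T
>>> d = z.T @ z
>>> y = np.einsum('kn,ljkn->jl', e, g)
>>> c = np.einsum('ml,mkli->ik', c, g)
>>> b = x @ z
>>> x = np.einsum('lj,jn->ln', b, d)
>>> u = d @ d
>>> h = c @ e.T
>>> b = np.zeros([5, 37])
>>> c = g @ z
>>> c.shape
(7, 19, 5, 37)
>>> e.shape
(5, 19)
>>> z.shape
(19, 37)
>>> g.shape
(7, 19, 5, 19)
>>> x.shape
(19, 37)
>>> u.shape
(37, 37)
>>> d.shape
(37, 37)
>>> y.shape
(19, 7)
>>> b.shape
(5, 37)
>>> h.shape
(19, 5)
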